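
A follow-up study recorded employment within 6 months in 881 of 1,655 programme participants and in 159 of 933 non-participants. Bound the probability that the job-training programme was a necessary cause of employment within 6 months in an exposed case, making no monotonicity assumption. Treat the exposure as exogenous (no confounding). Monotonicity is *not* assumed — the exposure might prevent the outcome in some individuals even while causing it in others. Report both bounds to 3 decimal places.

p₁ = P(outcome | exposed) = 881/1655 = 0.53233
p₀ = P(outcome | unexposed) = 159/933 = 0.17042
Under exogeneity alone the bounds on PN are max{0,(p₁−p₀)/p₁} ≤ PN ≤ min{1,(1−p₀)/p₁}.
  lower = (p₁ − p₀)/p₁ = 0.36191 / 0.53233 ≈ 0.6799
  upper = min{1, (1 − p₀)/p₁} = 0.82958 / 0.53233 ≈ 1.5584 → capped at 1

0.680 ≤ PN ≤ 1.000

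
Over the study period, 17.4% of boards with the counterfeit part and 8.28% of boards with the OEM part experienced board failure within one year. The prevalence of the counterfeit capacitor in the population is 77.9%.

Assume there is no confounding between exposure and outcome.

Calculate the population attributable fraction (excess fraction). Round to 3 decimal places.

p₁ = 0.174, p₀ = 0.0828.
Overall risk P(Y=1) = π·p₁ + (1−π)·p₀ = 0.779×0.174 + 0.221×0.0828 = 0.15384.
Under exogeneity, PAF = [P(Y=1) − p₀] / P(Y=1).
PAF = (0.15384 − 0.0828) / 0.15384 ≈ 0.4618

PAF ≈ 0.462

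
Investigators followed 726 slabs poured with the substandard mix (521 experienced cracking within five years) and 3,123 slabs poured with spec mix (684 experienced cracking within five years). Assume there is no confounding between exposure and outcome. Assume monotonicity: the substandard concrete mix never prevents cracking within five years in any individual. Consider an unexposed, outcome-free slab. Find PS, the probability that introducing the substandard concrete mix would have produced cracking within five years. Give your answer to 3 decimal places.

p₁ = P(outcome | exposed) = 521/726 = 0.71763
p₀ = P(outcome | unexposed) = 684/3123 = 0.21902
Under exogeneity and monotonicity, PS = (p₁ − p₀) / (1 − p₀).
PS = (0.71763 − 0.21902) / (1 − 0.21902) = 0.49861 / 0.78098 ≈ 0.6384

PS ≈ 0.638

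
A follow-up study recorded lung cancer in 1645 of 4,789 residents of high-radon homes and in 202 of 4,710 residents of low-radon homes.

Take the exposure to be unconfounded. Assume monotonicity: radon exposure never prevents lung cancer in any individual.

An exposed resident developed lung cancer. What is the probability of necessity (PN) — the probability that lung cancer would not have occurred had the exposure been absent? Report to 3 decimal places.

PN ≈ 0.875

p₁ = P(outcome | exposed) = 1645/4789 = 0.3435
p₀ = P(outcome | unexposed) = 202/4710 = 0.042887
Under exogeneity and monotonicity, PN = (p₁ − p₀) / p₁.
PN = (0.3435 − 0.042887) / 0.3435 = 0.30061 / 0.3435 ≈ 0.8751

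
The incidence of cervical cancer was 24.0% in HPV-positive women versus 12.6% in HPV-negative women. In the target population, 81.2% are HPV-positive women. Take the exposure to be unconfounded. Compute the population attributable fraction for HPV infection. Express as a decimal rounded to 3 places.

p₁ = 0.24, p₀ = 0.126.
Overall risk P(Y=1) = π·p₁ + (1−π)·p₀ = 0.812×0.24 + 0.188×0.126 = 0.21857.
Under exogeneity, PAF = [P(Y=1) − p₀] / P(Y=1).
PAF = (0.21857 − 0.126) / 0.21857 ≈ 0.4235

PAF ≈ 0.424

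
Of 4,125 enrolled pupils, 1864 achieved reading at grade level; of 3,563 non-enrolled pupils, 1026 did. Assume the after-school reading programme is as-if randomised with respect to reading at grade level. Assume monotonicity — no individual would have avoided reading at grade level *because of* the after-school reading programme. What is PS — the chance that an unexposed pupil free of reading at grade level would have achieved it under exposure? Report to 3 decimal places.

p₁ = P(outcome | exposed) = 1864/4125 = 0.45188
p₀ = P(outcome | unexposed) = 1026/3563 = 0.28796
Under exogeneity and monotonicity, PS = (p₁ − p₀) / (1 − p₀).
PS = (0.45188 − 0.28796) / (1 − 0.28796) = 0.16392 / 0.71204 ≈ 0.2302

PS ≈ 0.230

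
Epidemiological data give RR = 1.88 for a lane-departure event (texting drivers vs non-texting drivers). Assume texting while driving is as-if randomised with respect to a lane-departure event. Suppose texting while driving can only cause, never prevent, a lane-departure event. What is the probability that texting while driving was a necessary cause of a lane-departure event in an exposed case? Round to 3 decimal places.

PN ≈ 0.468

Under exogeneity and monotonicity, PN = (RR − 1) / RR = 1 − 1/RR.
PN = (1.88 − 1) / 1.88 = 0.88 / 1.88 ≈ 0.4681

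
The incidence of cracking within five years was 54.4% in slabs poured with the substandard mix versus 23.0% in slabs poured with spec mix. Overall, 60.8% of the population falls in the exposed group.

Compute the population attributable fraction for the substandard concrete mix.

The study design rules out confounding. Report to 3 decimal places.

p₁ = 0.544, p₀ = 0.23.
Overall risk P(Y=1) = π·p₁ + (1−π)·p₀ = 0.608×0.544 + 0.392×0.23 = 0.42091.
Under exogeneity, PAF = [P(Y=1) − p₀] / P(Y=1).
PAF = (0.42091 − 0.23) / 0.42091 ≈ 0.4536

PAF ≈ 0.454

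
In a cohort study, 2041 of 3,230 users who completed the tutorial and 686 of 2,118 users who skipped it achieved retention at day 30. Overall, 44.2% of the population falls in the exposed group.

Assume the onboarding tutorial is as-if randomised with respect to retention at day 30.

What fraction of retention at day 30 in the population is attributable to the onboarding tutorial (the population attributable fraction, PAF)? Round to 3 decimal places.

p₁ = P(outcome | exposed) = 2041/3230 = 0.63189
p₀ = P(outcome | unexposed) = 686/2118 = 0.32389
Overall risk P(Y=1) = π·p₁ + (1−π)·p₀ = 0.442×0.63189 + 0.558×0.32389 = 0.46003.
Under exogeneity, PAF = [P(Y=1) − p₀] / P(Y=1).
PAF = (0.46003 − 0.32389) / 0.46003 ≈ 0.2959

PAF ≈ 0.296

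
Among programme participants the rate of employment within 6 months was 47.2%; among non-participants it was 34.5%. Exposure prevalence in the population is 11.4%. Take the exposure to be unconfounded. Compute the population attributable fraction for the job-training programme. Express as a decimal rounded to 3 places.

p₁ = 0.472, p₀ = 0.345.
Overall risk P(Y=1) = π·p₁ + (1−π)·p₀ = 0.114×0.472 + 0.886×0.345 = 0.35948.
Under exogeneity, PAF = [P(Y=1) − p₀] / P(Y=1).
PAF = (0.35948 − 0.345) / 0.35948 ≈ 0.0403

PAF ≈ 0.040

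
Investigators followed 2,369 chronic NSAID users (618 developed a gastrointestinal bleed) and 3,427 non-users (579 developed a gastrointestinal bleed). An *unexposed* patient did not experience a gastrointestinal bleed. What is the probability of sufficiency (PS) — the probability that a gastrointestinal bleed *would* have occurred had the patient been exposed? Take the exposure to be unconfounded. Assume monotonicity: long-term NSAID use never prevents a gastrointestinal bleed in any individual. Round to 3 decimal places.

PS ≈ 0.111

p₁ = P(outcome | exposed) = 618/2369 = 0.26087
p₀ = P(outcome | unexposed) = 579/3427 = 0.16895
Under exogeneity and monotonicity, PS = (p₁ − p₀) / (1 − p₀).
PS = (0.26087 − 0.16895) / (1 − 0.16895) = 0.091917 / 0.83105 ≈ 0.1106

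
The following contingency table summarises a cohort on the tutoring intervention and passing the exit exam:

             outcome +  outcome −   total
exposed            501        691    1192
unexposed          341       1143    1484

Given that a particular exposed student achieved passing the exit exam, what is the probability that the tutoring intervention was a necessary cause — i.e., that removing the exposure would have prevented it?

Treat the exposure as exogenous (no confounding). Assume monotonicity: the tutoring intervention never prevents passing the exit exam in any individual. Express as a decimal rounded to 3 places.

PN ≈ 0.453

p₁ = P(outcome | exposed) = 501/1192 = 0.4203
p₀ = P(outcome | unexposed) = 341/1484 = 0.22978
Under exogeneity and monotonicity, PN = (p₁ − p₀)/p₁.
PN = (0.4203 − 0.22978) / 0.4203 ≈ 0.4533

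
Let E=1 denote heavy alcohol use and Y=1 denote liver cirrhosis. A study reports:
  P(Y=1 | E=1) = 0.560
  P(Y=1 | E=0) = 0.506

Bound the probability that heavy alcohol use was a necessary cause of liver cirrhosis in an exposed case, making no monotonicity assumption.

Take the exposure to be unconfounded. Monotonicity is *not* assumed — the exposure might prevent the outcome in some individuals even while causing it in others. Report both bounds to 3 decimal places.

Let p₁ = 0.56, p₀ = 0.506.
Under exogeneity alone the bounds on PN are max{0,(p₁−p₀)/p₁} ≤ PN ≤ min{1,(1−p₀)/p₁}.
  lower = (p₁ − p₀)/p₁ = 0.054 / 0.56 ≈ 0.0964
  upper = min{1, (1 − p₀)/p₁} = 0.494 / 0.56 ≈ 0.8821

0.096 ≤ PN ≤ 0.882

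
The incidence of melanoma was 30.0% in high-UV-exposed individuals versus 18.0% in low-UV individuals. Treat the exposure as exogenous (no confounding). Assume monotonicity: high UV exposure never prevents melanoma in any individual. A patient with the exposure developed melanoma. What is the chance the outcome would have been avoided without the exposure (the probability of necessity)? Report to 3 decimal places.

PN ≈ 0.400

p₁ = 0.3, p₀ = 0.18.
Under exogeneity and monotonicity, PN = (p₁ − p₀) / p₁.
PN = (0.3 − 0.18) / 0.3 = 0.12 / 0.3 ≈ 0.4000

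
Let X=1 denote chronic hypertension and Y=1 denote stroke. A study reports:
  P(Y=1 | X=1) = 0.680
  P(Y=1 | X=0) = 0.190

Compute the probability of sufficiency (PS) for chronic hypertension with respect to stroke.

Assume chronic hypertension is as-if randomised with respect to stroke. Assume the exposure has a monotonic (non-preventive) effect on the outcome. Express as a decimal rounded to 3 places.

Let p₁ = 0.68, p₀ = 0.19.
Under exogeneity and monotonicity, PS = (p₁ − p₀) / (1 − p₀).
PS = (0.68 − 0.19) / (1 − 0.19) = 0.49 / 0.81 ≈ 0.6049

PS ≈ 0.605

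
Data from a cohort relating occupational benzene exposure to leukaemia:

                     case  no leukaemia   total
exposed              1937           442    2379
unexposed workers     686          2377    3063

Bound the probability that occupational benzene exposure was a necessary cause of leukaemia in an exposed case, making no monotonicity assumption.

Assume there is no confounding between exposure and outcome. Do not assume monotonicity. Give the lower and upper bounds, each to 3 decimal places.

p₁ = P(outcome | exposed) = 1937/2379 = 0.81421
p₀ = P(outcome | unexposed) = 686/3063 = 0.22396
Under exogeneity alone the bounds on PN are max{0,(p₁−p₀)/p₁} ≤ PN ≤ min{1,(1−p₀)/p₁}.
  lower = (p₁ − p₀)/p₁ = 0.59024 / 0.81421 ≈ 0.7249
  upper = min{1, (1 − p₀)/p₁} = 0.77604 / 0.81421 ≈ 0.9531

0.725 ≤ PN ≤ 0.953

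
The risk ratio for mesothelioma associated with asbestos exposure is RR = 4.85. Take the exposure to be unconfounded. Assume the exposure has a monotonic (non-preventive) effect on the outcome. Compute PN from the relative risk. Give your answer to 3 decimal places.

PN ≈ 0.794

Under exogeneity and monotonicity, PN = (RR − 1) / RR = 1 − 1/RR.
PN = (4.85 − 1) / 4.85 = 3.85 / 4.85 ≈ 0.7938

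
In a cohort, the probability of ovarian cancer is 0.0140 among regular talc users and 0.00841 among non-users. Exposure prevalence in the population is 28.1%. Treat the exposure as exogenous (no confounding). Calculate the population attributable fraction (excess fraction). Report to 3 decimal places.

Let p₁ = 0.014, p₀ = 0.00841.
Overall risk P(Y=1) = π·p₁ + (1−π)·p₀ = 0.281×0.014 + 0.719×0.00841 = 0.0099808.
Under exogeneity, PAF = [P(Y=1) − p₀] / P(Y=1).
PAF = (0.0099808 − 0.00841) / 0.0099808 ≈ 0.1574

PAF ≈ 0.157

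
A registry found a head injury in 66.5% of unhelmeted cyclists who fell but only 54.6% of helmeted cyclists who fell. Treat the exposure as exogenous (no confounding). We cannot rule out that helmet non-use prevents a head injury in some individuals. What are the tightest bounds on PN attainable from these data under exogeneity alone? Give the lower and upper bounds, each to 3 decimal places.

p₁ = 0.665, p₀ = 0.546.
Under exogeneity alone the bounds on PN are max{0,(p₁−p₀)/p₁} ≤ PN ≤ min{1,(1−p₀)/p₁}.
  lower = (p₁ − p₀)/p₁ = 0.119 / 0.665 ≈ 0.1789
  upper = min{1, (1 − p₀)/p₁} = 0.454 / 0.665 ≈ 0.6827

0.179 ≤ PN ≤ 0.683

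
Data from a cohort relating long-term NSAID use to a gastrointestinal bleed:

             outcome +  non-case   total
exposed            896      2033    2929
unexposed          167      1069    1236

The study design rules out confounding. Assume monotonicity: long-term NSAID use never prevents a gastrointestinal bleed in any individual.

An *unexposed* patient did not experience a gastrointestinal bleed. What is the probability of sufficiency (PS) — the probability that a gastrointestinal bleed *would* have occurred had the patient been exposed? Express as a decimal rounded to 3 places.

p₁ = P(outcome | exposed) = 896/2929 = 0.30591
p₀ = P(outcome | unexposed) = 167/1236 = 0.13511
Under exogeneity and monotonicity, PS = (p₁ − p₀)/(1 − p₀).
PS = (0.30591 − 0.13511) / 0.86489 ≈ 0.1975

PS ≈ 0.197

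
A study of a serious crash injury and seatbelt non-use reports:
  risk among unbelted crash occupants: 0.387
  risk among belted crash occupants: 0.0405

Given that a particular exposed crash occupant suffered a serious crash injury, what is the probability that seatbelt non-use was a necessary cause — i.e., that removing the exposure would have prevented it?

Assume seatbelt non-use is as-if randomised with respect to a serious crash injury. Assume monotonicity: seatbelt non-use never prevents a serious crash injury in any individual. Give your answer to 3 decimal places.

PN ≈ 0.895

Let p₁ = 0.387, p₀ = 0.0405.
Under exogeneity and monotonicity, PN = (p₁ − p₀) / p₁.
PN = (0.387 − 0.0405) / 0.387 = 0.3465 / 0.387 ≈ 0.8953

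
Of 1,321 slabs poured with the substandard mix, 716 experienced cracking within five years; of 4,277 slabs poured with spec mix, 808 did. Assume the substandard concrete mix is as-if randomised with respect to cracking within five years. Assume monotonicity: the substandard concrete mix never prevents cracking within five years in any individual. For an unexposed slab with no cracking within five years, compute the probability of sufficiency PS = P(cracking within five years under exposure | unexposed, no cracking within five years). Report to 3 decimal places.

p₁ = P(outcome | exposed) = 716/1321 = 0.54201
p₀ = P(outcome | unexposed) = 808/4277 = 0.18892
Under exogeneity and monotonicity, PS = (p₁ − p₀) / (1 − p₀).
PS = (0.54201 − 0.18892) / (1 − 0.18892) = 0.3531 / 0.81108 ≈ 0.4353

PS ≈ 0.435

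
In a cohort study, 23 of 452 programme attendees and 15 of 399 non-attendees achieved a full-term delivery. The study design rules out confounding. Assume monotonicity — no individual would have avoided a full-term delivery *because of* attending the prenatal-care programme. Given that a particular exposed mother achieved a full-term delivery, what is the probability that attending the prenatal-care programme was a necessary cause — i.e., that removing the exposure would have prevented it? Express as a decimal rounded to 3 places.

p₁ = P(outcome | exposed) = 23/452 = 0.050885
p₀ = P(outcome | unexposed) = 15/399 = 0.037594
Under exogeneity and monotonicity, PN = (p₁ − p₀) / p₁.
PN = (0.050885 − 0.037594) / 0.050885 = 0.013291 / 0.050885 ≈ 0.2612

PN ≈ 0.261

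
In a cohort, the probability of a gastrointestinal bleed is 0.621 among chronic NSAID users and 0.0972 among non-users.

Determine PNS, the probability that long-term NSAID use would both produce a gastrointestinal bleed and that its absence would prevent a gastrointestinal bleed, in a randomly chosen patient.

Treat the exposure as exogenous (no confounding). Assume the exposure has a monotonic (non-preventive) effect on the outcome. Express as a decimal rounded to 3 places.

Let p₁ = 0.621, p₀ = 0.0972.
Under exogeneity and monotonicity, PNS = p₁ − p₀.
PNS = 0.621 − 0.0972 = 0.5238

PNS ≈ 0.524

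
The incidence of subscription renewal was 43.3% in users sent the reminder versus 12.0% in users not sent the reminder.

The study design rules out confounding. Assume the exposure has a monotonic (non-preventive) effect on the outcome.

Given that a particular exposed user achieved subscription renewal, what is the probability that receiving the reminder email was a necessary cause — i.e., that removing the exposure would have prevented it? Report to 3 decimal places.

p₁ = 0.433, p₀ = 0.12.
Under exogeneity and monotonicity, PN = (p₁ − p₀) / p₁.
PN = (0.433 − 0.12) / 0.433 = 0.313 / 0.433 ≈ 0.7229

PN ≈ 0.723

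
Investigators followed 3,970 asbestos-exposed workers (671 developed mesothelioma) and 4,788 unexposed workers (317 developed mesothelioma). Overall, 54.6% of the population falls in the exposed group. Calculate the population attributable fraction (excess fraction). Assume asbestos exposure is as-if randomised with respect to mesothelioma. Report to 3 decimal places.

PAF ≈ 0.459

p₁ = P(outcome | exposed) = 671/3970 = 0.16902
p₀ = P(outcome | unexposed) = 317/4788 = 0.066207
Overall risk P(Y=1) = π·p₁ + (1−π)·p₀ = 0.546×0.16902 + 0.454×0.066207 = 0.12234.
Under exogeneity, PAF = [P(Y=1) − p₀] / P(Y=1).
PAF = (0.12234 − 0.066207) / 0.12234 ≈ 0.4588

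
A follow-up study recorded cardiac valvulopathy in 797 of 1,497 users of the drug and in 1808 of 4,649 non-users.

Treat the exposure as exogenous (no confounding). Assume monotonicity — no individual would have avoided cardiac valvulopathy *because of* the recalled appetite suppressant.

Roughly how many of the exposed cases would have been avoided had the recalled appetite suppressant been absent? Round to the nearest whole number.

p₁ = P(outcome | exposed) = 797/1497 = 0.5324
p₀ = P(outcome | unexposed) = 1808/4649 = 0.3889
PN = (p₁ − p₀)/p₁ = (0.5324 − 0.3889) / 0.5324 ≈ 0.26953.
Attributable cases ≈ PN × (exposed cases) = 0.26953 × 797 ≈ 214.82.

about 215 cases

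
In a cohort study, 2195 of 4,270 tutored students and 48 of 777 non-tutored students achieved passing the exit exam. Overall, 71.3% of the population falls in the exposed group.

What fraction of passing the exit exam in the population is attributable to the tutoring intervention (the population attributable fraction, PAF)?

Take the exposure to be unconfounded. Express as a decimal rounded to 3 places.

p₁ = P(outcome | exposed) = 2195/4270 = 0.51405
p₀ = P(outcome | unexposed) = 48/777 = 0.061776
Overall risk P(Y=1) = π·p₁ + (1−π)·p₀ = 0.713×0.51405 + 0.287×0.061776 = 0.38425.
Under exogeneity, PAF = [P(Y=1) − p₀] / P(Y=1).
PAF = (0.38425 − 0.061776) / 0.38425 ≈ 0.8392

PAF ≈ 0.839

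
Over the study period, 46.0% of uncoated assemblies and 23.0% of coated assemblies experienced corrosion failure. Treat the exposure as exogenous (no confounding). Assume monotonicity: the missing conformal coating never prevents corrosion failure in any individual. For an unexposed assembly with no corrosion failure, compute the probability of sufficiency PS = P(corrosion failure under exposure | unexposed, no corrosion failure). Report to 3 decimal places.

p₁ = 0.46, p₀ = 0.23.
Under exogeneity and monotonicity, PS = (p₁ − p₀) / (1 − p₀).
PS = (0.46 − 0.23) / (1 − 0.23) = 0.23 / 0.77 ≈ 0.2987

PS ≈ 0.299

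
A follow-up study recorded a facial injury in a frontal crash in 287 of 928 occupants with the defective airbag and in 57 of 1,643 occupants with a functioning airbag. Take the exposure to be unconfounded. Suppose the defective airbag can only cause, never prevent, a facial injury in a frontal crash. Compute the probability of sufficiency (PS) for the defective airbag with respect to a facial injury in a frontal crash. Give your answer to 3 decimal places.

PS ≈ 0.284

p₁ = P(outcome | exposed) = 287/928 = 0.30927
p₀ = P(outcome | unexposed) = 57/1643 = 0.034693
Under exogeneity and monotonicity, PS = (p₁ − p₀) / (1 − p₀).
PS = (0.30927 − 0.034693) / (1 − 0.034693) = 0.27457 / 0.96531 ≈ 0.2844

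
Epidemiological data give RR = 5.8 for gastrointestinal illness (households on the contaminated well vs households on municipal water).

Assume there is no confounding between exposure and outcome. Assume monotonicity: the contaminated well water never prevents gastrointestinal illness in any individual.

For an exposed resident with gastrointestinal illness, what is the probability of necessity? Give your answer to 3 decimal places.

PN ≈ 0.828

Under exogeneity and monotonicity, PN = (RR − 1) / RR = 1 − 1/RR.
PN = (5.8 − 1) / 5.8 = 4.8 / 5.8 ≈ 0.8276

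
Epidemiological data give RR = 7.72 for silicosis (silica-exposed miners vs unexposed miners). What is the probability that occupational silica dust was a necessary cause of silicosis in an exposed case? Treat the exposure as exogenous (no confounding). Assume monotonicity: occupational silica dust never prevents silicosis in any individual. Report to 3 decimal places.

PN ≈ 0.870

Under exogeneity and monotonicity, PN = (RR − 1) / RR = 1 − 1/RR.
PN = (7.72 − 1) / 7.72 = 6.72 / 7.72 ≈ 0.8705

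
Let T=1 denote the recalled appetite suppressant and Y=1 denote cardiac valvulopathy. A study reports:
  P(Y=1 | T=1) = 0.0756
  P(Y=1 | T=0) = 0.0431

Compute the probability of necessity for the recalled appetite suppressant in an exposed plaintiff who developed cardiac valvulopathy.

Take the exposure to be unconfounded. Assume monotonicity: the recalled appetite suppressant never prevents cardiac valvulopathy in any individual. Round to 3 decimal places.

PN ≈ 0.430

Let p₁ = 0.0756, p₀ = 0.0431.
Under exogeneity and monotonicity, PN = (p₁ − p₀) / p₁.
PN = (0.0756 − 0.0431) / 0.0756 = 0.0325 / 0.0756 ≈ 0.4299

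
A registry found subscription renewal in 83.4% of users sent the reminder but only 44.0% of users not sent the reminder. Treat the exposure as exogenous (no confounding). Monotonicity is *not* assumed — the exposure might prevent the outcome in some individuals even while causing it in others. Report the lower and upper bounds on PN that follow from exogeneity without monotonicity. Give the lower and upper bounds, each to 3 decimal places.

0.472 ≤ PN ≤ 0.671

p₁ = 0.834, p₀ = 0.44.
Under exogeneity alone the bounds on PN are max{0,(p₁−p₀)/p₁} ≤ PN ≤ min{1,(1−p₀)/p₁}.
  lower = (p₁ − p₀)/p₁ = 0.394 / 0.834 ≈ 0.4724
  upper = min{1, (1 − p₀)/p₁} = 0.56 / 0.834 ≈ 0.6715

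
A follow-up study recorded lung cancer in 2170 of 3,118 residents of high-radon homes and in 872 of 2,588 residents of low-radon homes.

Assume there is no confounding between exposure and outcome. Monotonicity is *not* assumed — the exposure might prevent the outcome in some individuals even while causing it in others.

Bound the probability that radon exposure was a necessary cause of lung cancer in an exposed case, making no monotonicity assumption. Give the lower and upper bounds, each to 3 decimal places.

p₁ = P(outcome | exposed) = 2170/3118 = 0.69596
p₀ = P(outcome | unexposed) = 872/2588 = 0.33694
Under exogeneity alone the bounds on PN are max{0,(p₁−p₀)/p₁} ≤ PN ≤ min{1,(1−p₀)/p₁}.
  lower = (p₁ − p₀)/p₁ = 0.35902 / 0.69596 ≈ 0.5159
  upper = min{1, (1 − p₀)/p₁} = 0.66306 / 0.69596 ≈ 0.9527

0.516 ≤ PN ≤ 0.953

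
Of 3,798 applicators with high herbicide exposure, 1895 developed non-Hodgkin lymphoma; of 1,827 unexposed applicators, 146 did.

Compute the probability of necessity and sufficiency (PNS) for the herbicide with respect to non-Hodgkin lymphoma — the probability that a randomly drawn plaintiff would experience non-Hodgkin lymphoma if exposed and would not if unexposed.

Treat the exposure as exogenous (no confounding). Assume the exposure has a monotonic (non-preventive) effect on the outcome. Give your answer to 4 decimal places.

p₁ = P(outcome | exposed) = 1895/3798 = 0.49895
p₀ = P(outcome | unexposed) = 146/1827 = 0.079912
Under exogeneity and monotonicity, PNS = p₁ − p₀.
PNS = 0.49895 − 0.079912 = 0.41903

PNS ≈ 0.4190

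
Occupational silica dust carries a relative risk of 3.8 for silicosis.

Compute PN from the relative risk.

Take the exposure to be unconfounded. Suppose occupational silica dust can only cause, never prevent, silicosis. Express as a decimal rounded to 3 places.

Under exogeneity and monotonicity, PN = (RR − 1) / RR = 1 − 1/RR.
PN = (3.8 − 1) / 3.8 = 2.8 / 3.8 ≈ 0.7368

PN ≈ 0.737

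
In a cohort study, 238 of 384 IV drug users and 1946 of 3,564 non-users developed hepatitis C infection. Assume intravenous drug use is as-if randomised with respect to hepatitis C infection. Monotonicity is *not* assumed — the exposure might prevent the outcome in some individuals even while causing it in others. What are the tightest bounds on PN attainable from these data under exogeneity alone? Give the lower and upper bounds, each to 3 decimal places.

0.119 ≤ PN ≤ 0.732

p₁ = P(outcome | exposed) = 238/384 = 0.61979
p₀ = P(outcome | unexposed) = 1946/3564 = 0.54602
Under exogeneity alone the bounds on PN are max{0,(p₁−p₀)/p₁} ≤ PN ≤ min{1,(1−p₀)/p₁}.
  lower = (p₁ − p₀)/p₁ = 0.073776 / 0.61979 ≈ 0.1190
  upper = min{1, (1 − p₀)/p₁} = 0.45398 / 0.61979 ≈ 0.7325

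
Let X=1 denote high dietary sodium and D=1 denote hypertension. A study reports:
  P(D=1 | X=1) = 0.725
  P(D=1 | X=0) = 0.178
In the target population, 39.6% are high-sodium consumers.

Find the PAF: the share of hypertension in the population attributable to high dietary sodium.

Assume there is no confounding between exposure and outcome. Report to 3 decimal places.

PAF ≈ 0.549

Let p₁ = 0.725, p₀ = 0.178.
Overall risk P(Y=1) = π·p₁ + (1−π)·p₀ = 0.396×0.725 + 0.604×0.178 = 0.39461.
Under exogeneity, PAF = [P(Y=1) − p₀] / P(Y=1).
PAF = (0.39461 − 0.178) / 0.39461 ≈ 0.5489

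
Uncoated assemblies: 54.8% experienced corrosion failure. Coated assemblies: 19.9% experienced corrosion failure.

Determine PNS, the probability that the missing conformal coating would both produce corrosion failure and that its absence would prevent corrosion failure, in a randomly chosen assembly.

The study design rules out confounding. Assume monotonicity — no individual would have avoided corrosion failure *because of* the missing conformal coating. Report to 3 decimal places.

PNS ≈ 0.349

p₁ = 0.548, p₀ = 0.199.
Under exogeneity and monotonicity, PNS = p₁ − p₀.
PNS = 0.548 − 0.199 = 0.349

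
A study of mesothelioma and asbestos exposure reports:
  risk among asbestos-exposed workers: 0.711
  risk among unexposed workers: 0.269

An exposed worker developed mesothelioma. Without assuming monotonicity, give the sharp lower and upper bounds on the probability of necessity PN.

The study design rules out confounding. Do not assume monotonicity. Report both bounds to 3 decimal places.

Let p₁ = 0.711, p₀ = 0.269.
Under exogeneity alone the bounds on PN are max{0,(p₁−p₀)/p₁} ≤ PN ≤ min{1,(1−p₀)/p₁}.
  lower = (p₁ − p₀)/p₁ = 0.442 / 0.711 ≈ 0.6217
  upper = min{1, (1 − p₀)/p₁} = 0.731 / 0.711 ≈ 1.0281 → capped at 1

0.622 ≤ PN ≤ 1.000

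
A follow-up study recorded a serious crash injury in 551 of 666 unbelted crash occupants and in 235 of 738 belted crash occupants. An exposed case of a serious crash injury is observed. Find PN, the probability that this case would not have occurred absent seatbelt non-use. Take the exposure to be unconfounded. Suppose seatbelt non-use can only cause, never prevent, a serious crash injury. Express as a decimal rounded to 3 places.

PN ≈ 0.615

p₁ = P(outcome | exposed) = 551/666 = 0.82733
p₀ = P(outcome | unexposed) = 235/738 = 0.31843
Under exogeneity and monotonicity, PN = (p₁ − p₀) / p₁.
PN = (0.82733 − 0.31843) / 0.82733 = 0.5089 / 0.82733 ≈ 0.6151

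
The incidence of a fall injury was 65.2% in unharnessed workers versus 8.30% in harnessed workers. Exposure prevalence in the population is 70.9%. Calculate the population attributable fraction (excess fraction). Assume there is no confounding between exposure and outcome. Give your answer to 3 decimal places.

p₁ = 0.652, p₀ = 0.083.
Overall risk P(Y=1) = π·p₁ + (1−π)·p₀ = 0.709×0.652 + 0.291×0.083 = 0.48642.
Under exogeneity, PAF = [P(Y=1) − p₀] / P(Y=1).
PAF = (0.48642 − 0.083) / 0.48642 ≈ 0.8294

PAF ≈ 0.829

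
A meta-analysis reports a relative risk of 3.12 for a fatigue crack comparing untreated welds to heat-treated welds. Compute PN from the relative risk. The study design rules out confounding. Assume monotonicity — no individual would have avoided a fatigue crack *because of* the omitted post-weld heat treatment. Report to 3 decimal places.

Under exogeneity and monotonicity, PN = (RR − 1) / RR = 1 − 1/RR.
PN = (3.12 − 1) / 3.12 = 2.12 / 3.12 ≈ 0.6795

PN ≈ 0.679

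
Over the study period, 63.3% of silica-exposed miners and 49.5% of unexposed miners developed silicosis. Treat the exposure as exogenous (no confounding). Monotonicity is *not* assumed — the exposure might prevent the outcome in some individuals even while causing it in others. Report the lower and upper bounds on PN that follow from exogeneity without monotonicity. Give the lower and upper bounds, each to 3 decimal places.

0.218 ≤ PN ≤ 0.798

p₁ = 0.633, p₀ = 0.495.
Under exogeneity alone the bounds on PN are max{0,(p₁−p₀)/p₁} ≤ PN ≤ min{1,(1−p₀)/p₁}.
  lower = (p₁ − p₀)/p₁ = 0.138 / 0.633 ≈ 0.2180
  upper = min{1, (1 − p₀)/p₁} = 0.505 / 0.633 ≈ 0.7978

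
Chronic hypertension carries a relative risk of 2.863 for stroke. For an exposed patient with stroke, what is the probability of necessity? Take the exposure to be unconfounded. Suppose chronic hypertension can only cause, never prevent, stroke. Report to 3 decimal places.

PN ≈ 0.651

Under exogeneity and monotonicity, PN = (RR − 1) / RR = 1 − 1/RR.
PN = (2.863 − 1) / 2.863 = 1.863 / 2.863 ≈ 0.6507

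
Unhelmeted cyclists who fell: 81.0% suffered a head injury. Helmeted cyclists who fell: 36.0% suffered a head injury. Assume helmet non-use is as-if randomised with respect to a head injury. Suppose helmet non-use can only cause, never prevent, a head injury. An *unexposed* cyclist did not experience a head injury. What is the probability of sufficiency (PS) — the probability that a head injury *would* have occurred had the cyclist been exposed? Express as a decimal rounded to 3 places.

PS ≈ 0.703

p₁ = 0.81, p₀ = 0.36.
Under exogeneity and monotonicity, PS = (p₁ − p₀) / (1 − p₀).
PS = (0.81 − 0.36) / (1 − 0.36) = 0.45 / 0.64 ≈ 0.7031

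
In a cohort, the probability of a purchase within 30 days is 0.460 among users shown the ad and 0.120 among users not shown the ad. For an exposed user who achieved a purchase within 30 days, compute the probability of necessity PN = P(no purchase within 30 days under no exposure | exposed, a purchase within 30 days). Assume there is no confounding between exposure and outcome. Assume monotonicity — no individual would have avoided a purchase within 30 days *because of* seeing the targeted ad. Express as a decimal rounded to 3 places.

PN ≈ 0.739

Let p₁ = 0.46, p₀ = 0.12.
Under exogeneity and monotonicity, PN = (p₁ − p₀) / p₁.
PN = (0.46 − 0.12) / 0.46 = 0.34 / 0.46 ≈ 0.7391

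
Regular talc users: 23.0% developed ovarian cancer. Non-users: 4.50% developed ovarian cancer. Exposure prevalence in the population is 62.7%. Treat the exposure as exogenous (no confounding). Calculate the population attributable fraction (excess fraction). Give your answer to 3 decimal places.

p₁ = 0.23, p₀ = 0.045.
Overall risk P(Y=1) = π·p₁ + (1−π)·p₀ = 0.627×0.23 + 0.373×0.045 = 0.16099.
Under exogeneity, PAF = [P(Y=1) − p₀] / P(Y=1).
PAF = (0.16099 − 0.045) / 0.16099 ≈ 0.7205

PAF ≈ 0.720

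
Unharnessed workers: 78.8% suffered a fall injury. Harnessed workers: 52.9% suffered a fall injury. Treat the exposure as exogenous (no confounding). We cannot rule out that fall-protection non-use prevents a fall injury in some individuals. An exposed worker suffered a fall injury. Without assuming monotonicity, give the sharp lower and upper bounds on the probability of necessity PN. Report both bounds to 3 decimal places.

p₁ = 0.788, p₀ = 0.529.
Under exogeneity alone the bounds on PN are max{0,(p₁−p₀)/p₁} ≤ PN ≤ min{1,(1−p₀)/p₁}.
  lower = (p₁ − p₀)/p₁ = 0.259 / 0.788 ≈ 0.3287
  upper = min{1, (1 − p₀)/p₁} = 0.471 / 0.788 ≈ 0.5977

0.329 ≤ PN ≤ 0.598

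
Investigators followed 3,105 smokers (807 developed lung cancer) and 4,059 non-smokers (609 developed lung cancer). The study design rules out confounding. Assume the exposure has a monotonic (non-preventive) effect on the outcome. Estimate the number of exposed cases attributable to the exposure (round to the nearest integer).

p₁ = P(outcome | exposed) = 807/3105 = 0.2599
p₀ = P(outcome | unexposed) = 609/4059 = 0.15004
PN = (p₁ − p₀)/p₁ = (0.2599 − 0.15004) / 0.2599 ≈ 0.42272.
Attributable cases ≈ PN × (exposed cases) = 0.42272 × 807 ≈ 341.14.

about 341 cases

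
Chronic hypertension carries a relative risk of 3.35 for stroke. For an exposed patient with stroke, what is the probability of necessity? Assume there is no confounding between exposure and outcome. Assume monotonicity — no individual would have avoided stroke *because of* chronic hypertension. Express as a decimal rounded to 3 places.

PN ≈ 0.701

Under exogeneity and monotonicity, PN = (RR − 1) / RR = 1 − 1/RR.
PN = (3.35 − 1) / 3.35 = 2.35 / 3.35 ≈ 0.7015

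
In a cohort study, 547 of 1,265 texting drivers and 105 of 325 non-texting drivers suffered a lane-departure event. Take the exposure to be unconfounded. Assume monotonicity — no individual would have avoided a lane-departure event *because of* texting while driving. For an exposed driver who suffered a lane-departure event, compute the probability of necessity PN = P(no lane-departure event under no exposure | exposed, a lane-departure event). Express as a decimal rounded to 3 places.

PN ≈ 0.253

p₁ = P(outcome | exposed) = 547/1265 = 0.43241
p₀ = P(outcome | unexposed) = 105/325 = 0.32308
Under exogeneity and monotonicity, PN = (p₁ − p₀) / p₁.
PN = (0.43241 − 0.32308) / 0.43241 = 0.10933 / 0.43241 ≈ 0.2528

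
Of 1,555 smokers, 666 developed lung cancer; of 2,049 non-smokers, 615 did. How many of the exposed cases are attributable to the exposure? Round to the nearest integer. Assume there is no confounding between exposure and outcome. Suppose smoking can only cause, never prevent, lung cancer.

p₁ = P(outcome | exposed) = 666/1555 = 0.4283
p₀ = P(outcome | unexposed) = 615/2049 = 0.30015
PN = (p₁ − p₀)/p₁ = (0.4283 − 0.30015) / 0.4283 ≈ 0.29921.
Attributable cases ≈ PN × (exposed cases) = 0.29921 × 666 ≈ 199.27.

about 199 cases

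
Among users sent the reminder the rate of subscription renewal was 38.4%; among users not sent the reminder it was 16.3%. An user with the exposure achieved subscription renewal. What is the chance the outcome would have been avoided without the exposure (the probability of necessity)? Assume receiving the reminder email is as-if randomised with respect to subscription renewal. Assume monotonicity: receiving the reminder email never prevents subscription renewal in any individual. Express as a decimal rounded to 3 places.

p₁ = 0.384, p₀ = 0.163.
Under exogeneity and monotonicity, PN = (p₁ − p₀) / p₁.
PN = (0.384 − 0.163) / 0.384 = 0.221 / 0.384 ≈ 0.5755

PN ≈ 0.576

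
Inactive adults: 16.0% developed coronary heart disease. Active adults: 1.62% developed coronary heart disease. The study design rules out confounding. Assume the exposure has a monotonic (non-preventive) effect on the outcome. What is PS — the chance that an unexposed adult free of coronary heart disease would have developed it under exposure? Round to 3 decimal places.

p₁ = 0.16, p₀ = 0.0162.
Under exogeneity and monotonicity, PS = (p₁ − p₀) / (1 − p₀).
PS = (0.16 − 0.0162) / (1 − 0.0162) = 0.1438 / 0.9838 ≈ 0.1462

PS ≈ 0.146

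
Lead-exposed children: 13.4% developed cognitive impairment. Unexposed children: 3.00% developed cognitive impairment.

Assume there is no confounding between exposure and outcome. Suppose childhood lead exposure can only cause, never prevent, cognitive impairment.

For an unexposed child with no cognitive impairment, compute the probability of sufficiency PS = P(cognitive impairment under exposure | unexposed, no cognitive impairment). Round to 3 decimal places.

PS ≈ 0.107

p₁ = 0.134, p₀ = 0.03.
Under exogeneity and monotonicity, PS = (p₁ − p₀) / (1 − p₀).
PS = (0.134 − 0.03) / (1 − 0.03) = 0.104 / 0.97 ≈ 0.1072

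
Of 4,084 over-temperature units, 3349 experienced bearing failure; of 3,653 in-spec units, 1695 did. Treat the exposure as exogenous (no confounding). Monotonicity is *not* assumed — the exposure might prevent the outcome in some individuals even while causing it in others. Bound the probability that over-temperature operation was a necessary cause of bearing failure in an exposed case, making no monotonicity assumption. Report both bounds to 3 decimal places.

p₁ = P(outcome | exposed) = 3349/4084 = 0.82003
p₀ = P(outcome | unexposed) = 1695/3653 = 0.464
Under exogeneity alone the bounds on PN are max{0,(p₁−p₀)/p₁} ≤ PN ≤ min{1,(1−p₀)/p₁}.
  lower = (p₁ − p₀)/p₁ = 0.35603 / 0.82003 ≈ 0.4342
  upper = min{1, (1 − p₀)/p₁} = 0.536 / 0.82003 ≈ 0.6536

0.434 ≤ PN ≤ 0.654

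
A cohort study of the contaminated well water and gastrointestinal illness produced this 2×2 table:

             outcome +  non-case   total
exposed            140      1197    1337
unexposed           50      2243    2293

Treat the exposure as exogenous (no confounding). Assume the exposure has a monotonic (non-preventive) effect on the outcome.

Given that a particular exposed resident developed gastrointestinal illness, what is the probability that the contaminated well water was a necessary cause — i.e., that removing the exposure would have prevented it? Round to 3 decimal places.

p₁ = P(outcome | exposed) = 140/1337 = 0.10471
p₀ = P(outcome | unexposed) = 50/2293 = 0.021805
Under exogeneity and monotonicity, PN = (p₁ − p₀)/p₁.
PN = (0.10471 − 0.021805) / 0.10471 ≈ 0.7918

PN ≈ 0.792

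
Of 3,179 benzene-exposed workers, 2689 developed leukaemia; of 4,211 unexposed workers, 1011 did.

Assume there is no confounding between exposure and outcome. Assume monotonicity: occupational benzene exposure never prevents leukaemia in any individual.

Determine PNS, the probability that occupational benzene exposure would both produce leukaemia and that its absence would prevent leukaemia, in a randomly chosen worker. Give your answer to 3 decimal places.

PNS ≈ 0.606

p₁ = P(outcome | exposed) = 2689/3179 = 0.84586
p₀ = P(outcome | unexposed) = 1011/4211 = 0.24009
Under exogeneity and monotonicity, PNS = p₁ − p₀.
PNS = 0.84586 − 0.24009 = 0.60578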